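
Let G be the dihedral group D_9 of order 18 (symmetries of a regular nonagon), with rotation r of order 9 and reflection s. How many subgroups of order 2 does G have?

|G| = 18 and 2 | 18, so subgroups of order 2 are possible by Lagrange.
The subgroups of order 2 are: {e, r^2s}; {e, r^3s}; {e, r^4s}; {e, r^5s}; … (9 in all).
So G has 9 subgroups of order 2.

9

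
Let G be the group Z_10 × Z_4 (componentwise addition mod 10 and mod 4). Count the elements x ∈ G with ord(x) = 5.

4

An element (a,b) has order lcm(ord(a), ord(b)); count pairs with lcm equal to 5.
Enumerating gives 4 such elements.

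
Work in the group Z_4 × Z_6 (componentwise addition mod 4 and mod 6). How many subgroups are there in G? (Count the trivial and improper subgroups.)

|G| = 24, so by Lagrange every subgroup order divides 24. Divisors: 1, 2, 3, 4, 6, 8, 12, 24.
Subgroups by order — order 1: 1; order 2: 3; order 3: 1; order 4: 3; order 6: 3; order 8: 1; order 12: 3; order 24: 1.
Total: 1 + 3 + 1 + 3 + 3 + 1 + 3 + 1 = 16.

16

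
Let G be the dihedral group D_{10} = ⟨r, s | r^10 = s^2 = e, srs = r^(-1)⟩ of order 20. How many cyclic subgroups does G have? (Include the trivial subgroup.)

14

Each element a generates a cyclic subgroup ⟨a⟩; distinct elements may generate the same one (a cyclic group of order d has φ(d) generators).
Cyclic subgroups by order — order 1: 1; order 2: 11; order 5: 1; order 10: 1.
Total: 14.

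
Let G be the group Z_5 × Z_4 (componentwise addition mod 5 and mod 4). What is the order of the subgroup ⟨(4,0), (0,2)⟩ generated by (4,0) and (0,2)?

|⟨(4,0)⟩| = 5 and |⟨(0,2)⟩| = 2, so |H| is a multiple of lcm(5, 2) = 10 and divides |G| = 20.
Closing under the operation: H = {(0,0), (0,2), (1,0), (1,2), (2,0), (2,2), (3,0), (3,2), (4,0), (4,2)}, so |H| = 10.

10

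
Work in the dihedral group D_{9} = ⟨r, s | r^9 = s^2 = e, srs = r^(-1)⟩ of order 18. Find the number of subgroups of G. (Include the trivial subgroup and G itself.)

|G| = 18, so by Lagrange every subgroup order divides 18. Divisors: 1, 2, 3, 6, 9, 18.
Subgroups by order — order 1: 1; order 2: 9; order 3: 1; order 6: 3; order 9: 1; order 18: 1.
Total: 1 + 9 + 1 + 3 + 1 + 1 = 16.

16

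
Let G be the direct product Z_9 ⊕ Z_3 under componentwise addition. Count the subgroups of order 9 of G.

|G| = 27 and 9 | 27, so subgroups of order 9 are possible by Lagrange.
The subgroups of order 9 are: {(0,0), (0,1), (0,2), (3,0), (3,1), (3,2), (6,0), (6,1), (6,2)}; {(0,0), (1,0), (2,0), (3,0), (4,0), (5,0), (6,0), (7,0), (8,0)}; {(0,0), (1,1), (2,2), (3,0), (4,1), (5,2), (6,0), (7,1), (8,2)}; {(0,0), (1,2), (2,1), (3,0), (4,2), (5,1), (6,0), (7,2), (8,1)}.
So G has 4 subgroups of order 9.

4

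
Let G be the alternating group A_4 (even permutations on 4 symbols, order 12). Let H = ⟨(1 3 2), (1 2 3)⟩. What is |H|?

|⟨(1 3 2)⟩| = 3 and |⟨(1 2 3)⟩| = 3, so |H| is a multiple of lcm(3, 3) = 3 and divides |G| = 12.
Closing under the operation: H = {e, (1 2 3), (1 3 2)}, so |H| = 3.

3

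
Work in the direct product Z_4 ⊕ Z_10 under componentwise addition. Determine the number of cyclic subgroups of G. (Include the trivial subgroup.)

12

A cyclic subgroup of order d is generated by each of its φ(d) elements of order d, so the cyclic subgroups of order d number (#elements of order d)/φ(d).
Cyclic subgroups by order — order 1: 1; order 2: 3; order 4: 2; order 5: 1; order 10: 3; order 20: 2.
Total: 12.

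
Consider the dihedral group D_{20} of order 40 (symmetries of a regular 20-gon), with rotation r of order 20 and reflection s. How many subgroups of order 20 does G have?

|G| = 40 and 20 | 40, so subgroups of order 20 are possible by Lagrange.
The subgroups of order 20 are: {e, r, r^2, r^3, r^4, r^5, r^6, r^7, r^8, r^9, r^10, r^11, r^12, r^13, r^14, r^15, r^16, r^17, r^18, r^19}; {e, r^2, r^4, r^6, r^8, r^10, r^12, r^14, r^16, r^18, s, r^2s, r^4s, r^6s, r^8s, r^10s, r^12s, r^14s, r^16s, r^18s}; {e, r^2, r^4, r^6, r^8, r^10, r^12, r^14, r^16, r^18, rs, r^3s, r^5s, r^7s, r^9s, r^11s, r^13s, r^15s, r^17s, r^19s}.
So G has 3 subgroups of order 20.

3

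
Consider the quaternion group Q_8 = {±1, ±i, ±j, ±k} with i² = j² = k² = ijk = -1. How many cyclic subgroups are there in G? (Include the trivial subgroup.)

Group the elements of G by the cyclic subgroup they generate; each cyclic subgroup of order d accounts for φ(d) elements.
Cyclic subgroups by order — order 1: 1; order 2: 1; order 4: 3.
Total: 5.

5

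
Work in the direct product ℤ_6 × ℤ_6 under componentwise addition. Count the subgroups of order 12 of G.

4

|G| = 36 and 12 | 36, so subgroups of order 12 are possible by Lagrange.
The subgroups of order 12 are: {(0,0), (0,1), (0,2), (0,3), (0,4), (0,5), (3,0), (3,1), (3,2), (3,3), (3,4), (3,5)}; {(0,0), (0,3), (1,0), (1,3), (2,0), (2,3), (3,0), (3,3), (4,0), (4,3), (5,0), (5,3)}; {(0,0), (0,3), (1,1), (1,4), (2,2), (2,5), (3,0), (3,3), (4,1), (4,4), (5,2), (5,5)}; {(0,0), (0,3), (1,2), (1,5), (2,1), (2,4), (3,0), (3,3), (4,2), (4,5), (5,1), (5,4)}.
So G has 4 subgroups of order 12.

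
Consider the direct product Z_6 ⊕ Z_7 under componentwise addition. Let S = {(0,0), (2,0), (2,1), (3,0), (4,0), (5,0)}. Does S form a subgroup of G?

No

(5,0) ∈ S but its inverse (1,0) ∉ S, so S is not a subgroup.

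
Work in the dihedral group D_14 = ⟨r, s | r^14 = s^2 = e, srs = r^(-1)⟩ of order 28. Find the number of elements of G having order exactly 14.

The elements of order 14 are: r, r^3, r^5, r^9, r^11, r^13.
That's 6.

6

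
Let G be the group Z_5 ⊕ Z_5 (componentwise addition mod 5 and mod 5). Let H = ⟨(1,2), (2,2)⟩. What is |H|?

|⟨(1,2)⟩| = 5 and |⟨(2,2)⟩| = 5, so |H| is a multiple of lcm(5, 5) = 5 and divides |G| = 25.
Closing {(1,2), (2,2)} under the group operation gives all of G, so |H| = 25.

25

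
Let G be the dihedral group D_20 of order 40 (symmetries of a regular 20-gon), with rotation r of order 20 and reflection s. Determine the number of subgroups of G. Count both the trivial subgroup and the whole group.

|G| = 40, so by Lagrange every subgroup order divides 40. Divisors: 1, 2, 4, 5, 8, 10, 20, 40.
Subgroups by order — order 1: 1; order 2: 21; order 4: 11; order 5: 1; order 8: 5; order 10: 5; order 20: 3; order 40: 1.
Total: 1 + 21 + 11 + 1 + 5 + 5 + 3 + 1 = 48.

48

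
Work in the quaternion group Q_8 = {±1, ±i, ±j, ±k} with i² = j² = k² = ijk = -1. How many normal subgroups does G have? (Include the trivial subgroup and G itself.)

G has 6 subgroups. Checking conjugation-invariance by order — order 1: 1/1 normal; order 2: 1/1 normal; order 4: 3/3 normal; order 8: 1/1 normal.
Total normal subgroups: 6.

6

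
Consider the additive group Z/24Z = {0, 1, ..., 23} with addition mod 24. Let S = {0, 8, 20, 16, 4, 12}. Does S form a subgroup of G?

|S| = 6 divides |G| = 24, consistent with Lagrange.
S contains the identity, every element's inverse is in S, and S is closed under +: it is a subgroup.
In fact S = ⟨4⟩.

Yes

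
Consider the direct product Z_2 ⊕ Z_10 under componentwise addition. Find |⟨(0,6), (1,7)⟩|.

10

|⟨(0,6)⟩| = 5 and |⟨(1,7)⟩| = 10, so |H| is a multiple of lcm(5, 10) = 10 and divides |G| = 20.
Closing under the operation: H = {(0,0), (0,2), (0,4), (0,6), (0,8), (1,1), (1,3), (1,5), (1,7), (1,9)}, so |H| = 10.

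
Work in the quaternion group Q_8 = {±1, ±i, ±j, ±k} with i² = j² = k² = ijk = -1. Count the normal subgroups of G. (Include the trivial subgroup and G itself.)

G has 6 subgroups. Checking conjugation-invariance by order — order 1: 1/1 normal; order 2: 1/1 normal; order 4: 3/3 normal; order 8: 1/1 normal.
Total normal subgroups: 6.

6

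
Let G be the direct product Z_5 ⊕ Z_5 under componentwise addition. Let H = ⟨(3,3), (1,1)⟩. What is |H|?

|⟨(3,3)⟩| = 5 and |⟨(1,1)⟩| = 5, so |H| is a multiple of lcm(5, 5) = 5 and divides |G| = 25.
Closing under the operation: H = {(0,0), (1,1), (2,2), (3,3), (4,4)}, so |H| = 5.

5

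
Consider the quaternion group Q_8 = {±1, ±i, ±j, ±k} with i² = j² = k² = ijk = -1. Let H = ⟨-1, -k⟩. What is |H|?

|⟨-1⟩| = 2 and |⟨-k⟩| = 4, so |H| is a multiple of lcm(2, 4) = 4 and divides |G| = 8.
Closing under the operation: H = {1, -1, k, -k}, so |H| = 4.

4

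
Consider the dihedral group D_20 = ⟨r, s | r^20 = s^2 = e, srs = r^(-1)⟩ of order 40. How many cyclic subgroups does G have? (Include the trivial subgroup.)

A cyclic subgroup of order d is generated by each of its φ(d) elements of order d, so the cyclic subgroups of order d number (#elements of order d)/φ(d).
Cyclic subgroups by order — order 1: 1; order 2: 21; order 4: 1; order 5: 1; order 10: 1; order 20: 1.
Total: 26.

26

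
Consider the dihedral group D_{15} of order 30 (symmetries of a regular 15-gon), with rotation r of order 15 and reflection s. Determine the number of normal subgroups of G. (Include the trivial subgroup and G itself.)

G has 28 subgroups. Checking conjugation-invariance by order — order 1: 1/1 normal; order 2: 0/15 normal; order 3: 1/1 normal; order 5: 1/1 normal; order 6: 0/5 normal; order 10: 0/3 normal; order 15: 1/1 normal; order 30: 1/1 normal.
Total normal subgroups: 5.

5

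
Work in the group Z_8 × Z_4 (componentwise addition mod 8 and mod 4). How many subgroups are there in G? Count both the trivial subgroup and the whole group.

22

|G| = 32, so by Lagrange every subgroup order divides 32. Divisors: 1, 2, 4, 8, 16, 32.
Subgroups by order — order 1: 1; order 2: 3; order 4: 7; order 8: 7; order 16: 3; order 32: 1.
Total: 1 + 3 + 7 + 7 + 3 + 1 = 22.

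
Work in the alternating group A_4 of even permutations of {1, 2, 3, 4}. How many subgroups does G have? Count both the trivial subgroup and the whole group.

|G| = 12, so by Lagrange every subgroup order divides 12. Divisors: 1, 2, 3, 4, 6, 12.
Subgroups by order — order 1: 1; order 2: 3; order 3: 4; order 4: 1; order 6: 0; order 12: 1.
Total: 1 + 3 + 4 + 1 + 0 + 1 = 10.

10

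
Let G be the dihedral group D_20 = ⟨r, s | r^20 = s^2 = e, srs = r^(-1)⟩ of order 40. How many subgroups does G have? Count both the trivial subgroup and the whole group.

48

|G| = 40, so by Lagrange every subgroup order divides 40. Divisors: 1, 2, 4, 5, 8, 10, 20, 40.
Subgroups by order — order 1: 1; order 2: 21; order 4: 11; order 5: 1; order 8: 5; order 10: 5; order 20: 3; order 40: 1.
Total: 1 + 21 + 11 + 1 + 5 + 5 + 3 + 1 = 48.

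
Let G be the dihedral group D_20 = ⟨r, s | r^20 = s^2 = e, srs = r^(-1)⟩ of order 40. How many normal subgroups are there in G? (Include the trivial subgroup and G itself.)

9

G has 48 subgroups. Checking conjugation-invariance by order — order 1: 1/1 normal; order 2: 1/21 normal; order 4: 1/11 normal; order 5: 1/1 normal; order 8: 0/5 normal; order 10: 1/5 normal; order 20: 3/3 normal; order 40: 1/1 normal.
Total normal subgroups: 9.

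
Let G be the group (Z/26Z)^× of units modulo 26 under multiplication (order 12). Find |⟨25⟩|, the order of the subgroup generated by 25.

2

Compute successive powers of 25 mod 26: 25, 1; 25^2 ≡ 1 (mod 26).
So |⟨25⟩| = 2.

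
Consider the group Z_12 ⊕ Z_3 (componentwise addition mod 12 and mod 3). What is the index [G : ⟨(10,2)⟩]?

|⟨(10,2)⟩| = 6 and |G| = 36.
By Lagrange, [G : H] = |G|/|H| = 36/6 = 6.

6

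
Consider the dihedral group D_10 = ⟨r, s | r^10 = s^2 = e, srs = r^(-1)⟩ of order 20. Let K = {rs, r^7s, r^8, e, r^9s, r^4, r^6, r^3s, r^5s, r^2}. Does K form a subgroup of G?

Yes

|K| = 10 divides |G| = 20, consistent with Lagrange.
K contains the identity, every element's inverse is in K, and K is closed under ·: it is a subgroup.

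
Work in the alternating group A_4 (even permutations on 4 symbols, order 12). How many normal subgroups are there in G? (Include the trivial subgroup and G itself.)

G has 10 subgroups. Checking conjugation-invariance by order — order 1: 1/1 normal; order 2: 0/3 normal; order 3: 0/4 normal; order 4: 1/1 normal; order 12: 1/1 normal.
Total normal subgroups: 3.

3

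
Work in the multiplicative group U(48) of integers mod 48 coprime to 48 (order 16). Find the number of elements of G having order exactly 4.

8

The elements of order 4 are: 5, 11, 13, 19, 29, 35, 37, 43.
That's 8.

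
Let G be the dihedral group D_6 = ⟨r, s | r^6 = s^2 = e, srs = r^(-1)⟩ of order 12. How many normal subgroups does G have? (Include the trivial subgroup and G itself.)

G has 16 subgroups. Checking conjugation-invariance by order — order 1: 1/1 normal; order 2: 1/7 normal; order 3: 1/1 normal; order 4: 0/3 normal; order 6: 3/3 normal; order 12: 1/1 normal.
Total normal subgroups: 7.

7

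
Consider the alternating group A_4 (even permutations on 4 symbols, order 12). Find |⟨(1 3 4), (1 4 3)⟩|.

|⟨(1 3 4)⟩| = 3 and |⟨(1 4 3)⟩| = 3, so |H| is a multiple of lcm(3, 3) = 3 and divides |G| = 12.
Closing under the operation: H = {e, (1 3 4), (1 4 3)}, so |H| = 3.

3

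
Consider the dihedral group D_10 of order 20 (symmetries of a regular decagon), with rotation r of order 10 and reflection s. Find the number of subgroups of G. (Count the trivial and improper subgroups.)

22

|G| = 20, so by Lagrange every subgroup order divides 20. Divisors: 1, 2, 4, 5, 10, 20.
Subgroups by order — order 1: 1; order 2: 11; order 4: 5; order 5: 1; order 10: 3; order 20: 1.
Total: 1 + 11 + 5 + 1 + 3 + 1 = 22.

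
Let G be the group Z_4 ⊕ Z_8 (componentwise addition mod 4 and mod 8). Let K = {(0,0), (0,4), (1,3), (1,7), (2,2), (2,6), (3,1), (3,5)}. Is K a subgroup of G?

|K| = 8 divides |G| = 32, consistent with Lagrange.
K contains the identity, every element's inverse is in K, and K is closed under +: it is a subgroup.
In fact K = ⟨(3,1)⟩.

Yes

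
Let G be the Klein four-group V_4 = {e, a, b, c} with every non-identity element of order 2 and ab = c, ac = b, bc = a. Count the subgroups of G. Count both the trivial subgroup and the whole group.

5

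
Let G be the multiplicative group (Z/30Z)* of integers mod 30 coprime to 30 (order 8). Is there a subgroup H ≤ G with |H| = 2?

2 | 8. A subgroup of order 2 is {1, 11}.

Yes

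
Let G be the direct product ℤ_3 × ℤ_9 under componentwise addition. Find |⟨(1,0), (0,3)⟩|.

9

|⟨(1,0)⟩| = 3 and |⟨(0,3)⟩| = 3, so |H| is a multiple of lcm(3, 3) = 3 and divides |G| = 27.
Closing under the operation: H = {(0,0), (0,3), (0,6), (1,0), (1,3), (1,6), (2,0), (2,3), (2,6)}, so |H| = 9.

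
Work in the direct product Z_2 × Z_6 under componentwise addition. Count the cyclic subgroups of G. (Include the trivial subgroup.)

Each element a generates a cyclic subgroup ⟨a⟩; distinct elements may generate the same one (a cyclic group of order d has φ(d) generators).
Cyclic subgroups by order — order 1: 1; order 2: 3; order 3: 1; order 6: 3.
Total: 8.

8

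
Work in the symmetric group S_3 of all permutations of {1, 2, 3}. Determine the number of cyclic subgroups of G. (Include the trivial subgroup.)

Group the elements of G by the cyclic subgroup they generate; each cyclic subgroup of order d accounts for φ(d) elements.
Cyclic subgroups by order — order 1: 1; order 2: 3; order 3: 1.
Total: 5.

5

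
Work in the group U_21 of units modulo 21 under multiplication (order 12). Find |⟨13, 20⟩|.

4

|⟨13⟩| = 2 and |⟨20⟩| = 2, so |H| is a multiple of lcm(2, 2) = 2 and divides |G| = 12.
Closing under the operation: H = {1, 8, 13, 20}, so |H| = 4.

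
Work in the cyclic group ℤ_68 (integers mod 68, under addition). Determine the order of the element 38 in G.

34

In ℤ_68, the order of an element a is n/gcd(a, n).
gcd(38, 68) = 2, so |⟨38⟩| = 68/2 = 34.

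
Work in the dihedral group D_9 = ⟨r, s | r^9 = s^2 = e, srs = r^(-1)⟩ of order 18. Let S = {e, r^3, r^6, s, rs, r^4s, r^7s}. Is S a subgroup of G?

No

|S| = 7 does not divide |G| = 18, so by Lagrange S is not a subgroup.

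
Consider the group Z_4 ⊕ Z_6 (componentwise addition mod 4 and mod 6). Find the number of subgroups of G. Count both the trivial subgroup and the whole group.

16

|G| = 24, so by Lagrange every subgroup order divides 24. Divisors: 1, 2, 3, 4, 6, 8, 12, 24.
Subgroups by order — order 1: 1; order 2: 3; order 3: 1; order 4: 3; order 6: 3; order 8: 1; order 12: 3; order 24: 1.
Total: 1 + 3 + 1 + 3 + 3 + 1 + 3 + 1 = 16.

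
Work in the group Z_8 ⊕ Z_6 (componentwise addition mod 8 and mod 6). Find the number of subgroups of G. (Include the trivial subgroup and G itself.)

22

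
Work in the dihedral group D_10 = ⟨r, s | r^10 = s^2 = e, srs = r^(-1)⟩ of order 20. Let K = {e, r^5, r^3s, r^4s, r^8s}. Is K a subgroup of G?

Closure fails: r^5 · r^4s = r^9s ∉ K. So K is not a subgroup.

No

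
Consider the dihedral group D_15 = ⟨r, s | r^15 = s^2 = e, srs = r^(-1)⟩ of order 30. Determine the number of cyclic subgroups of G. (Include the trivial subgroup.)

19

Group the elements of G by the cyclic subgroup they generate; each cyclic subgroup of order d accounts for φ(d) elements.
Cyclic subgroups by order — order 1: 1; order 2: 15; order 3: 1; order 5: 1; order 15: 1.
Total: 19.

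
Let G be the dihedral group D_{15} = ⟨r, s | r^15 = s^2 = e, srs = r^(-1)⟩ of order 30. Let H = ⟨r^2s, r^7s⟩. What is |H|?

6

|⟨r^2s⟩| = 2 and |⟨r^7s⟩| = 2, so |H| is a multiple of lcm(2, 2) = 2 and divides |G| = 30.
Closing under the operation: H = {e, r^5, r^10, r^2s, r^7s, r^12s}, so |H| = 6.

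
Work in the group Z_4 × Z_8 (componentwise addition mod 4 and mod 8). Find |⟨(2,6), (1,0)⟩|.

16

|⟨(2,6)⟩| = 4 and |⟨(1,0)⟩| = 4, so |H| is a multiple of lcm(4, 4) = 4 and divides |G| = 32.
Closing under the operation: H = {(0,0), (0,2), (0,4), (0,6), (1,0), (1,2), (1,4), (1,6), (2,0), (2,2), (2,4), (2,6), (3,0), (3,2), (3,4), (3,6)}, so |H| = 16.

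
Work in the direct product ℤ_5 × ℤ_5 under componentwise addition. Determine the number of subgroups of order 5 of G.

|G| = 25 and 5 | 25, so subgroups of order 5 are possible by Lagrange.
The subgroups of order 5 are: {(0,0), (0,1), (0,2), (0,3), (0,4)}; {(0,0), (1,0), (2,0), (3,0), (4,0)}; {(0,0), (1,1), (2,2), (3,3), (4,4)}; {(0,0), (1,2), (2,4), (3,1), (4,3)}; … (6 in all).
So G has 6 subgroups of order 5.

6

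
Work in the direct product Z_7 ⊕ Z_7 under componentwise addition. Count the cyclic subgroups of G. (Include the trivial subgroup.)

9

Group the elements of G by the cyclic subgroup they generate; each cyclic subgroup of order d accounts for φ(d) elements.
Cyclic subgroups by order — order 1: 1; order 7: 8.
Total: 9.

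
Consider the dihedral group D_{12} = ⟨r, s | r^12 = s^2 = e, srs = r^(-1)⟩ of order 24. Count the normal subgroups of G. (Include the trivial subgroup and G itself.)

9

G has 34 subgroups. Checking conjugation-invariance by order — order 1: 1/1 normal; order 2: 1/13 normal; order 3: 1/1 normal; order 4: 1/7 normal; order 6: 1/5 normal; order 8: 0/3 normal; order 12: 3/3 normal; order 24: 1/1 normal.
Total normal subgroups: 9.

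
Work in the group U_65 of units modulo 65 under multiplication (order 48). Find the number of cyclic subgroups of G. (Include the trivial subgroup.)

20

Group the elements of G by the cyclic subgroup they generate; each cyclic subgroup of order d accounts for φ(d) elements.
Cyclic subgroups by order — order 1: 1; order 2: 3; order 3: 1; order 4: 6; order 6: 3; order 12: 6.
Total: 20.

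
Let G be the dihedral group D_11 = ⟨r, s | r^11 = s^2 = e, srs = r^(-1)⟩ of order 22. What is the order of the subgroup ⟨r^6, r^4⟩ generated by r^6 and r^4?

11

|⟨r^6⟩| = 11 and |⟨r^4⟩| = 11, so |H| is a multiple of lcm(11, 11) = 11 and divides |G| = 22.
Closing under the operation: H = {e, r, r^2, r^3, r^4, r^5, r^6, r^7, r^8, r^9, r^10}, so |H| = 11.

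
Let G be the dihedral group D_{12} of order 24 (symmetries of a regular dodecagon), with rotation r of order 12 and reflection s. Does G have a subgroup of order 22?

22 does not divide |G| = 24, so by Lagrange no subgroup of order 22 exists.

No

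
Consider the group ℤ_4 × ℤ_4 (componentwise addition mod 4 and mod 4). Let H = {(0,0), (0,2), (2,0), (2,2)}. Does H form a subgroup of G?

Yes

|H| = 4 divides |G| = 16, consistent with Lagrange.
H contains the identity, every element's inverse is in H, and H is closed under +: it is a subgroup.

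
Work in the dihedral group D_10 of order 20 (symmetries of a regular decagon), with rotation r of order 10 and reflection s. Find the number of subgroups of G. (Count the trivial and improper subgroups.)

22

|G| = 20, so by Lagrange every subgroup order divides 20. Divisors: 1, 2, 4, 5, 10, 20.
Subgroups by order — order 1: 1; order 2: 11; order 4: 5; order 5: 1; order 10: 3; order 20: 1.
Total: 1 + 11 + 5 + 1 + 3 + 1 = 22.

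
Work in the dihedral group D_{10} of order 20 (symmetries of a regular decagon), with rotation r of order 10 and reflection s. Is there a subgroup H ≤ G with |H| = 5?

Yes

5 | 20. A subgroup of order 5 is {e, r^2, r^4, r^6, r^8}.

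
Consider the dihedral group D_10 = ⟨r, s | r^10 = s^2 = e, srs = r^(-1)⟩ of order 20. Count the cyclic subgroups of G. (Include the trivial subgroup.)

Each element a generates a cyclic subgroup ⟨a⟩; distinct elements may generate the same one (a cyclic group of order d has φ(d) generators).
Cyclic subgroups by order — order 1: 1; order 2: 11; order 5: 1; order 10: 1.
Total: 14.

14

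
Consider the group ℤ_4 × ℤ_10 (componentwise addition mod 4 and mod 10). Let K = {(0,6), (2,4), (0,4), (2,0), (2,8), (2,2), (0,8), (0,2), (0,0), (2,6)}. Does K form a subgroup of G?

|K| = 10 divides |G| = 40, consistent with Lagrange.
K contains the identity, every element's inverse is in K, and K is closed under +: it is a subgroup.
In fact K = ⟨(2,4)⟩.

Yes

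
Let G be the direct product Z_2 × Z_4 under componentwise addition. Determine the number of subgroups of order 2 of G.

3

|G| = 8 and 2 | 8, so subgroups of order 2 are possible by Lagrange.
The subgroups of order 2 are: {(0,0), (0,2)}; {(0,0), (1,0)}; {(0,0), (1,2)}.
So G has 3 subgroups of order 2.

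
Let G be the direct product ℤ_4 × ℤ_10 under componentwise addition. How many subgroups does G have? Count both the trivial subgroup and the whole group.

16

|G| = 40, so by Lagrange every subgroup order divides 40. Divisors: 1, 2, 4, 5, 8, 10, 20, 40.
Subgroups by order — order 1: 1; order 2: 3; order 4: 3; order 5: 1; order 8: 1; order 10: 3; order 20: 3; order 40: 1.
Total: 1 + 3 + 3 + 1 + 1 + 3 + 3 + 1 = 16.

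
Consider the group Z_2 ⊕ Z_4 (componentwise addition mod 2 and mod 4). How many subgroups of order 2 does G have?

3

|G| = 8 and 2 | 8, so subgroups of order 2 are possible by Lagrange.
The subgroups of order 2 are: {(0,0), (0,2)}; {(0,0), (1,0)}; {(0,0), (1,2)}.
So G has 3 subgroups of order 2.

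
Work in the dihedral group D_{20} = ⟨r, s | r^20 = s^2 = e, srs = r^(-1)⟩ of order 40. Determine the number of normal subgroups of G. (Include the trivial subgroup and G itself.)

9

G has 48 subgroups. Checking conjugation-invariance by order — order 1: 1/1 normal; order 2: 1/21 normal; order 4: 1/11 normal; order 5: 1/1 normal; order 8: 0/5 normal; order 10: 1/5 normal; order 20: 3/3 normal; order 40: 1/1 normal.
Total normal subgroups: 9.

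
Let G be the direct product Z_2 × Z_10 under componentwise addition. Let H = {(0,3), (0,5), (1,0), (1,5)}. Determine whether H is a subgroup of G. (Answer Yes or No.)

No

The identity (0,0) ∉ H, so H is not a subgroup.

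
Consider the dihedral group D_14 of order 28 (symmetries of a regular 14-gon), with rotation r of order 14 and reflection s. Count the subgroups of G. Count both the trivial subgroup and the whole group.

|G| = 28, so by Lagrange every subgroup order divides 28. Divisors: 1, 2, 4, 7, 14, 28.
Subgroups by order — order 1: 1; order 2: 15; order 4: 7; order 7: 1; order 14: 3; order 28: 1.
Total: 1 + 15 + 7 + 1 + 3 + 1 = 28.

28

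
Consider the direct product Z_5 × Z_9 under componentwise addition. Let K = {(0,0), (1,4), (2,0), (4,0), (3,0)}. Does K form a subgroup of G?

No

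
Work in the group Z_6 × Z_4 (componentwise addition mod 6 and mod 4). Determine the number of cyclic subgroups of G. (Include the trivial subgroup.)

Each element a generates a cyclic subgroup ⟨a⟩; distinct elements may generate the same one (a cyclic group of order d has φ(d) generators).
Cyclic subgroups by order — order 1: 1; order 2: 3; order 3: 1; order 4: 2; order 6: 3; order 12: 2.
Total: 12.

12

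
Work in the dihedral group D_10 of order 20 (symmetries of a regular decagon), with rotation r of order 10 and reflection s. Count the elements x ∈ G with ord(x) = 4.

0

No element of G has order 4 (even though 4 | 20).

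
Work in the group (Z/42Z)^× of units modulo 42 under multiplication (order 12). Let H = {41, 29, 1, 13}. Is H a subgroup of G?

Yes

|H| = 4 divides |G| = 12, consistent with Lagrange.
H contains the identity, every element's inverse is in H, and H is closed under ·: it is a subgroup.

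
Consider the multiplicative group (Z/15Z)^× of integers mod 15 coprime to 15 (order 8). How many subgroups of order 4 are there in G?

3

|G| = 8 and 4 | 8, so subgroups of order 4 are possible by Lagrange.
The subgroups of order 4 are: {1, 4, 11, 14}; {1, 4, 7, 13}; {1, 2, 4, 8}.
So G has 3 subgroups of order 4.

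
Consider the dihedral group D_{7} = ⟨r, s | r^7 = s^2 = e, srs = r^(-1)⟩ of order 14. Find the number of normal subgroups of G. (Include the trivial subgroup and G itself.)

3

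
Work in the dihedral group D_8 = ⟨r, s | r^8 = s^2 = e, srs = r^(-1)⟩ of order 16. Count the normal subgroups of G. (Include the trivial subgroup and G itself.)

7

G has 19 subgroups. Checking conjugation-invariance by order — order 1: 1/1 normal; order 2: 1/9 normal; order 4: 1/5 normal; order 8: 3/3 normal; order 16: 1/1 normal.
Total normal subgroups: 7.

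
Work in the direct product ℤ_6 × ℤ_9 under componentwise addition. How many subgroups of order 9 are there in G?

4

|G| = 54 and 9 | 54, so subgroups of order 9 are possible by Lagrange.
The subgroups of order 9 are: {(0,0), (0,1), (0,2), (0,3), (0,4), (0,5), (0,6), (0,7), (0,8)}; {(0,0), (0,3), (0,6), (2,0), (2,3), (2,6), (4,0), (4,3), (4,6)}; {(0,0), (0,3), (0,6), (2,1), (2,4), (2,7), (4,2), (4,5), (4,8)}; {(0,0), (0,3), (0,6), (2,2), (2,5), (2,8), (4,1), (4,4), (4,7)}.
So G has 4 subgroups of order 9.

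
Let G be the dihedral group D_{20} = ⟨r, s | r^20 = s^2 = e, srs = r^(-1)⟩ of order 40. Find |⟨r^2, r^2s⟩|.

|⟨r^2⟩| = 10 and |⟨r^2s⟩| = 2, so |H| is a multiple of lcm(10, 2) = 10 and divides |G| = 40.
Closing under the operation: H = {e, r^2, r^4, r^6, r^8, r^10, r^12, r^14, r^16, r^18, s, r^2s, r^4s, r^6s, r^8s, r^10s, r^12s, r^14s, r^16s, r^18s}, so |H| = 20.

20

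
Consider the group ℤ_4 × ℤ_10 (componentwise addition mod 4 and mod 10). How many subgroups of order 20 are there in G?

|G| = 40 and 20 | 40, so subgroups of order 20 are possible by Lagrange.
The subgroups of order 20 are: {(0,0), (0,1), (0,2), (0,3), (0,4), (0,5), (0,6), (0,7), (0,8), (0,9), (2,0), (2,1), (2,2), (2,3), (2,4), (2,5), (2,6), (2,7), (2,8), (2,9)}; {(0,0), (0,2), (0,4), (0,6), (0,8), (1,0), (1,2), (1,4), (1,6), (1,8), (2,0), (2,2), (2,4), (2,6), (2,8), (3,0), (3,2), (3,4), (3,6), (3,8)}; {(0,0), (0,2), (0,4), (0,6), (0,8), (1,1), (1,3), (1,5), (1,7), (1,9), (2,0), (2,2), (2,4), (2,6), (2,8), (3,1), (3,3), (3,5), (3,7), (3,9)}.
So G has 3 subgroups of order 20.

3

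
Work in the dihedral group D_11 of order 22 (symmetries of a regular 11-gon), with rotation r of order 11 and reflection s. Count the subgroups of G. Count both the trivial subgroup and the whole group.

|G| = 22, so by Lagrange every subgroup order divides 22. Divisors: 1, 2, 11, 22.
Subgroups by order — order 1: 1; order 2: 11; order 11: 1; order 22: 1.
Total: 1 + 11 + 1 + 1 = 14.

14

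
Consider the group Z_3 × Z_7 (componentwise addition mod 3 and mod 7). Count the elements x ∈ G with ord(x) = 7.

6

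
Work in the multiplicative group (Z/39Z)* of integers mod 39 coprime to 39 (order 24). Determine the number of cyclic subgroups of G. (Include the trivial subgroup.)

A cyclic subgroup of order d is generated by each of its φ(d) elements of order d, so the cyclic subgroups of order d number (#elements of order d)/φ(d).
Cyclic subgroups by order — order 1: 1; order 2: 3; order 3: 1; order 4: 2; order 6: 3; order 12: 2.
Total: 12.

12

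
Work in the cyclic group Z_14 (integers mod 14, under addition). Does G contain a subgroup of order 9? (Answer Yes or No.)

No

9 does not divide |G| = 14, so by Lagrange no subgroup of order 9 exists.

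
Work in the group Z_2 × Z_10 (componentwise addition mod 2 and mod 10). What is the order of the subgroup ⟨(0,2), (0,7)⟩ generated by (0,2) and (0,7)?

10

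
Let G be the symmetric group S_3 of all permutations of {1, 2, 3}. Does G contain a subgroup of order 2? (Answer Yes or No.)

2 | 6. A subgroup of order 2 is {e, (1 2)}.

Yes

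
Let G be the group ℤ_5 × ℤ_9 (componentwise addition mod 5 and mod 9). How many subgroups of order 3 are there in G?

|G| = 45 and 3 | 45, so subgroups of order 3 are possible by Lagrange.
The subgroups of order 3 are: {(0,0), (0,3), (0,6)}.
So G has 1 subgroup of order 3.

1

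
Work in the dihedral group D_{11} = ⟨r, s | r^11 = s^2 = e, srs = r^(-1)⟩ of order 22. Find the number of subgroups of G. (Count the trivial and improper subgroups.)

|G| = 22, so by Lagrange every subgroup order divides 22. Divisors: 1, 2, 11, 22.
Subgroups by order — order 1: 1; order 2: 11; order 11: 1; order 22: 1.
Total: 1 + 11 + 1 + 1 = 14.

14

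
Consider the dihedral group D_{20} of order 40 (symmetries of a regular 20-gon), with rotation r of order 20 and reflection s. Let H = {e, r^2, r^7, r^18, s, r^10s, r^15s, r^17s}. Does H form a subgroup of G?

No

r^7 ∈ H but its inverse r^13 ∉ H, so H is not a subgroup.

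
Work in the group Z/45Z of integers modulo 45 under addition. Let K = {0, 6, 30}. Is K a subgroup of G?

No

30 ∈ K but its inverse 15 ∉ K, so K is not a subgroup.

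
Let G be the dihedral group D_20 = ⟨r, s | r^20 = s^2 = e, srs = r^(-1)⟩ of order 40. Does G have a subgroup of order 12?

No

12 does not divide |G| = 40, so by Lagrange no subgroup of order 12 exists.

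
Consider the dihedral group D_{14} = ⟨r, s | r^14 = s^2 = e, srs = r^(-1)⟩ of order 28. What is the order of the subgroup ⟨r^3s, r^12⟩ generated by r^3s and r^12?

14

|⟨r^3s⟩| = 2 and |⟨r^12⟩| = 7, so |H| is a multiple of lcm(2, 7) = 14 and divides |G| = 28.
Closing under the operation: H = {e, r^2, r^4, r^6, r^8, r^10, r^12, rs, r^3s, r^5s, r^7s, r^9s, r^11s, r^13s}, so |H| = 14.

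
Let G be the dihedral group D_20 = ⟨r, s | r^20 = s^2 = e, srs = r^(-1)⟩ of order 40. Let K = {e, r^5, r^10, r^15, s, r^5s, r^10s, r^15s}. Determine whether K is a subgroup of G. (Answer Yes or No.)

Yes

|K| = 8 divides |G| = 40, consistent with Lagrange.
K contains the identity, every element's inverse is in K, and K is closed under ·: it is a subgroup.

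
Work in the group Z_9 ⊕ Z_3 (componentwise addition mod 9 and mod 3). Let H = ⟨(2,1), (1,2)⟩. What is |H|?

|⟨(2,1)⟩| = 9 and |⟨(1,2)⟩| = 9, so |H| is a multiple of lcm(9, 9) = 9 and divides |G| = 27.
Closing under the operation: H = {(0,0), (1,2), (2,1), (3,0), (4,2), (5,1), (6,0), (7,2), (8,1)}, so |H| = 9.

9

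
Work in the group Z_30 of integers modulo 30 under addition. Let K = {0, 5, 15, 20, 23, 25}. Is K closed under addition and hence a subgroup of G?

No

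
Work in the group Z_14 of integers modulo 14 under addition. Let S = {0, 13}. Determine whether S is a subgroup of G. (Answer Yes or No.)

13 ∈ S but its inverse 1 ∉ S, so S is not a subgroup.

No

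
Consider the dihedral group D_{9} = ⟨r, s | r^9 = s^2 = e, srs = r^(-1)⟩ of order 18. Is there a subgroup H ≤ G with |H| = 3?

3 | 18. A subgroup of order 3 is {e, r^3, r^6}.

Yes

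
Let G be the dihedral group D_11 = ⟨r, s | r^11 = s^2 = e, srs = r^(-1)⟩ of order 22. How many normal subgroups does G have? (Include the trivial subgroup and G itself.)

3

G has 14 subgroups. Checking conjugation-invariance by order — order 1: 1/1 normal; order 2: 0/11 normal; order 11: 1/1 normal; order 22: 1/1 normal.
Total normal subgroups: 3.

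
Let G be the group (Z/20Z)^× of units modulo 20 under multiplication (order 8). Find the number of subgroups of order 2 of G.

3

|G| = 8 and 2 | 8, so subgroups of order 2 are possible by Lagrange.
The subgroups of order 2 are: {1, 11}; {1, 19}; {1, 9}.
So G has 3 subgroups of order 2.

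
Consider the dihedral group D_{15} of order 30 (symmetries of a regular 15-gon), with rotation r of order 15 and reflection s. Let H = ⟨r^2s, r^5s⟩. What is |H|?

|⟨r^2s⟩| = 2 and |⟨r^5s⟩| = 2, so |H| is a multiple of lcm(2, 2) = 2 and divides |G| = 30.
Closing under the operation: H = {e, r^3, r^6, r^9, r^12, r^2s, r^5s, r^8s, r^11s, r^14s}, so |H| = 10.

10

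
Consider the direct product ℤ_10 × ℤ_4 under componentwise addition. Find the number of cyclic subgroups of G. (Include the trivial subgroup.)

12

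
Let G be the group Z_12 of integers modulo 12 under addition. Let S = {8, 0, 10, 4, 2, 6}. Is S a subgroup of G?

|S| = 6 divides |G| = 12, consistent with Lagrange.
S contains the identity, every element's inverse is in S, and S is closed under +: it is a subgroup.
In fact S = ⟨2⟩.

Yes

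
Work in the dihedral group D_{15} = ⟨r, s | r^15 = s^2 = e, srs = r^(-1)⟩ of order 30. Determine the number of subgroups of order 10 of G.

3

|G| = 30 and 10 | 30, so subgroups of order 10 are possible by Lagrange.
The subgroups of order 10 are: {e, r^3, r^6, r^9, r^12, rs, r^4s, r^7s, r^10s, r^13s}; {e, r^3, r^6, r^9, r^12, r^2s, r^5s, r^8s, r^11s, r^14s}; {e, r^3, r^6, r^9, r^12, s, r^3s, r^6s, r^9s, r^12s}.
So G has 3 subgroups of order 10.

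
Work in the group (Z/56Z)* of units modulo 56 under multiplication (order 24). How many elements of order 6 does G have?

Enumerating element orders in G gives 14 elements of order 6.

14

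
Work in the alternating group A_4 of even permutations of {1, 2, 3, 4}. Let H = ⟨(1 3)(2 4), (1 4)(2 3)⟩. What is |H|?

4

|⟨(1 3)(2 4)⟩| = 2 and |⟨(1 4)(2 3)⟩| = 2, so |H| is a multiple of lcm(2, 2) = 2 and divides |G| = 12.
Closing under the operation: H = {e, (1 2)(3 4), (1 3)(2 4), (1 4)(2 3)}, so |H| = 4.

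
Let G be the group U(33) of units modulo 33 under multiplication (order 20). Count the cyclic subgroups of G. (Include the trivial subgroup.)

8

Each element a generates a cyclic subgroup ⟨a⟩; distinct elements may generate the same one (a cyclic group of order d has φ(d) generators).
Cyclic subgroups by order — order 1: 1; order 2: 3; order 5: 1; order 10: 3.
Total: 8.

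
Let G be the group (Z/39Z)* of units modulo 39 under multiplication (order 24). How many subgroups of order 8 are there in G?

|G| = 24 and 8 | 24, so subgroups of order 8 are possible by Lagrange.
The subgroups of order 8 are: {1, 5, 8, 14, 25, 31, 34, 38}.
So G has 1 subgroup of order 8.

1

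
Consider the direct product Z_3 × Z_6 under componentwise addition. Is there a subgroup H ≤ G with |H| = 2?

2 | 18. A subgroup of order 2 is {(0,0), (0,3)}.

Yes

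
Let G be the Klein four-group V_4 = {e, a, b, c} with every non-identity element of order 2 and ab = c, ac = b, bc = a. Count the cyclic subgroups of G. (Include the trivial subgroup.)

4

A cyclic subgroup of order d is generated by each of its φ(d) elements of order d, so the cyclic subgroups of order d number (#elements of order d)/φ(d).
Cyclic subgroups by order — order 1: 1; order 2: 3.
Total: 4.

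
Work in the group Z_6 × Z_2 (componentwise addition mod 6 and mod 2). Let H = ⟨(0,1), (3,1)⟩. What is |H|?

|⟨(0,1)⟩| = 2 and |⟨(3,1)⟩| = 2, so |H| is a multiple of lcm(2, 2) = 2 and divides |G| = 12.
Closing under the operation: H = {(0,0), (0,1), (3,0), (3,1)}, so |H| = 4.

4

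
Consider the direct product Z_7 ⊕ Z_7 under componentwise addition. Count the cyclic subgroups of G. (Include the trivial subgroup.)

9

Each element a generates a cyclic subgroup ⟨a⟩; distinct elements may generate the same one (a cyclic group of order d has φ(d) generators).
Cyclic subgroups by order — order 1: 1; order 7: 8.
Total: 9.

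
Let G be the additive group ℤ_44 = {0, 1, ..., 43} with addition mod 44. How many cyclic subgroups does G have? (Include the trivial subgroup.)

6

Group the elements of G by the cyclic subgroup they generate; each cyclic subgroup of order d accounts for φ(d) elements.
Cyclic subgroups by order — order 1: 1; order 2: 1; order 4: 1; order 11: 1; order 22: 1; order 44: 1.
Total: 6.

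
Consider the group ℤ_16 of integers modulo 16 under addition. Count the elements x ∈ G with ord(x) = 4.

In a cyclic group of order 16, the number of elements of order d (for d | 16) is φ(d).
φ(4) = 2.

2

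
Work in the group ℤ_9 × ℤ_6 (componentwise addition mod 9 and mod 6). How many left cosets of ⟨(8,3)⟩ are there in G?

|⟨(8,3)⟩| = 18 and |G| = 54.
By Lagrange, [G : H] = |G|/|H| = 54/18 = 3.

3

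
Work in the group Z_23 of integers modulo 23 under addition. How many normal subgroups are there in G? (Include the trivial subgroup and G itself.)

G is abelian, so every subgroup is normal.
G has 2 subgroups in total, hence 2 normal subgroups.

2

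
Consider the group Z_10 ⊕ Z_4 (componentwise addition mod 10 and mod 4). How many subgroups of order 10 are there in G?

3

|G| = 40 and 10 | 40, so subgroups of order 10 are possible by Lagrange.
The subgroups of order 10 are: {(0,0), (0,2), (2,0), (2,2), (4,0), (4,2), (6,0), (6,2), (8,0), (8,2)}; {(0,0), (1,0), (2,0), (3,0), (4,0), (5,0), (6,0), (7,0), (8,0), (9,0)}; {(0,0), (1,2), (2,0), (3,2), (4,0), (5,2), (6,0), (7,2), (8,0), (9,2)}.
So G has 3 subgroups of order 10.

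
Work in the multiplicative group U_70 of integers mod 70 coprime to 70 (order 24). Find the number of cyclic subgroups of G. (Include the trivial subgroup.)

12

Each element a generates a cyclic subgroup ⟨a⟩; distinct elements may generate the same one (a cyclic group of order d has φ(d) generators).
Cyclic subgroups by order — order 1: 1; order 2: 3; order 3: 1; order 4: 2; order 6: 3; order 12: 2.
Total: 12.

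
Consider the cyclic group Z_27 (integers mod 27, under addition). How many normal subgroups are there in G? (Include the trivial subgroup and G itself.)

4

G is abelian, so every subgroup is normal.
G has 4 subgroups in total, hence 4 normal subgroups.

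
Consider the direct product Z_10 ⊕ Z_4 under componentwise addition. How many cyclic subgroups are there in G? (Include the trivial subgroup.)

12

Group the elements of G by the cyclic subgroup they generate; each cyclic subgroup of order d accounts for φ(d) elements.
Cyclic subgroups by order — order 1: 1; order 2: 3; order 4: 2; order 5: 1; order 10: 3; order 20: 2.
Total: 12.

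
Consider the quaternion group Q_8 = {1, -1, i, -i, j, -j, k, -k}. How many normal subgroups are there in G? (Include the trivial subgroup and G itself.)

6

G has 6 subgroups. Checking conjugation-invariance by order — order 1: 1/1 normal; order 2: 1/1 normal; order 4: 3/3 normal; order 8: 1/1 normal.
Total normal subgroups: 6.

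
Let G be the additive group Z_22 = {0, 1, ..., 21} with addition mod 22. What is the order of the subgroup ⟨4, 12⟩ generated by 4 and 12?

11

|⟨4⟩| = 11 and |⟨12⟩| = 11, so |H| is a multiple of lcm(11, 11) = 11 and divides |G| = 22.
Closing under the operation: H = {0, 2, 4, 6, 8, 10, 12, 14, 16, 18, 20}, so |H| = 11.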